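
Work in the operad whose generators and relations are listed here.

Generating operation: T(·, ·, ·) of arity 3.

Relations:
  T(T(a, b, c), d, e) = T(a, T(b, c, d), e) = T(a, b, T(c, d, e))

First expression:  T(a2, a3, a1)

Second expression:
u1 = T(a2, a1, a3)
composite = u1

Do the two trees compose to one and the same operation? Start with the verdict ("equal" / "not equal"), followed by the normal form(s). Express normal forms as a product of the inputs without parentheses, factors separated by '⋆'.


not equal; the first gives a2 ⋆ a3 ⋆ a1 and the second a2 ⋆ a1 ⋆ a3

In normal form, the first expression is a2 ⋆ a3 ⋆ a1
In normal form, the second expression is a2 ⋆ a1 ⋆ a3
The normal forms differ: not equal.


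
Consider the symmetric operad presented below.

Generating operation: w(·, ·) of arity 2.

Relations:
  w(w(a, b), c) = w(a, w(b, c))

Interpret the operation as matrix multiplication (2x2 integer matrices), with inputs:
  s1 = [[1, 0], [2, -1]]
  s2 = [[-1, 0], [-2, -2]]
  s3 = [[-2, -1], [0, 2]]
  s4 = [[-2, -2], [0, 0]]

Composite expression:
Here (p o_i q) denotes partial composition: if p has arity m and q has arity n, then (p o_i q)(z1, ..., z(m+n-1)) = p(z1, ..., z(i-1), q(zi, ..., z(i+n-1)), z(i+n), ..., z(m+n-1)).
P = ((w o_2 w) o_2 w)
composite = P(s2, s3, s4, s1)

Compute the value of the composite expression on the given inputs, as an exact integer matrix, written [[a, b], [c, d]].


w(s3, s4) = [[4, 4], [0, 0]]
w(w(s3, s4), s1) = [[12, -4], [0, 0]]
w(s2, w(w(s3, s4), s1)) = [[-12, 4], [-24, 8]]

[[-12, 4], [-24, 8]]


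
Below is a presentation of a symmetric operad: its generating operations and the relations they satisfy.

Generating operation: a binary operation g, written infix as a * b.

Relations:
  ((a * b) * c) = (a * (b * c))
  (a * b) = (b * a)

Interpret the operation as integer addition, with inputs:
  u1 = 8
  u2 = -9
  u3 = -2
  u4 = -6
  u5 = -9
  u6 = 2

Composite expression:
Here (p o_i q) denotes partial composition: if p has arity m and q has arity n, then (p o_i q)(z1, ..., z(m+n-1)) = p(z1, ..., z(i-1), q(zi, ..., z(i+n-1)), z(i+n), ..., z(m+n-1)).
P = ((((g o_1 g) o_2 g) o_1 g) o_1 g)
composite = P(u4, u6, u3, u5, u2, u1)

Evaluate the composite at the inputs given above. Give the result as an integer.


-16


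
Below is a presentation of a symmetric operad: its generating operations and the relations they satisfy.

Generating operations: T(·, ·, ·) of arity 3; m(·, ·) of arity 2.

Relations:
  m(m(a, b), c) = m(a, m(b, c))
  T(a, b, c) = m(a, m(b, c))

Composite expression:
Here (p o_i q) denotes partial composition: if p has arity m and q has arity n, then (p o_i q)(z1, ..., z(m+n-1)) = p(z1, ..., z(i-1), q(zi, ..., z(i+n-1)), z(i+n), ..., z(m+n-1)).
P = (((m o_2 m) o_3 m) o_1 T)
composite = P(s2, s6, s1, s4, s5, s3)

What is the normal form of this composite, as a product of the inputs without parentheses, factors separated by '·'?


All parenthesizations of m agree; list the s-inputs left to right.
T(s2, s6, s1) unparenthesizes to s2 · s6 · s1
m(s5, s3) unparenthesizes to s5 · s3
m(s4, m(s5, s3)) unparenthesizes to s4 · s5 · s3
m(T(s2, s6, s1), m(s4, m(s5, s3))) unparenthesizes to s2 · s6 · s1 · s4 · s5 · s3

s2 · s6 · s1 · s4 · s5 · s3


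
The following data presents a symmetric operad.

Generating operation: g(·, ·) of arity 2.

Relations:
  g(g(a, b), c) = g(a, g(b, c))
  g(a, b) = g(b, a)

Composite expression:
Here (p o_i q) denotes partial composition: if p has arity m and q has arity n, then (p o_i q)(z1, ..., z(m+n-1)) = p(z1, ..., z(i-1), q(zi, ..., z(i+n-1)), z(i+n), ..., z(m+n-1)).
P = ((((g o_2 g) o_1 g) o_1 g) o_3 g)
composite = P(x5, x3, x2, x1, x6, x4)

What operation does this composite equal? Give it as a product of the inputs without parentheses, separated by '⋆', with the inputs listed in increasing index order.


Reordering under g is free, so list the x-inputs canonically.
g(x5, x3) reduces to x5 ⋆ x3
g(x2, x1) reduces to x2 ⋆ x1
g(g(x5, x3), g(x2, x1)) reduces to x5 ⋆ x3 ⋆ x2 ⋆ x1
g(x6, x4) reduces to x6 ⋆ x4
g(g(g(x5, x3), g(x2, x1)), g(x6, x4)) reduces to x5 ⋆ x3 ⋆ x2 ⋆ x1 ⋆ x6 ⋆ x4
sorting the factors by input index: x1 ⋆ x2 ⋆ x3 ⋆ x4 ⋆ x5 ⋆ x6

x1 ⋆ x2 ⋆ x3 ⋆ x4 ⋆ x5 ⋆ x6


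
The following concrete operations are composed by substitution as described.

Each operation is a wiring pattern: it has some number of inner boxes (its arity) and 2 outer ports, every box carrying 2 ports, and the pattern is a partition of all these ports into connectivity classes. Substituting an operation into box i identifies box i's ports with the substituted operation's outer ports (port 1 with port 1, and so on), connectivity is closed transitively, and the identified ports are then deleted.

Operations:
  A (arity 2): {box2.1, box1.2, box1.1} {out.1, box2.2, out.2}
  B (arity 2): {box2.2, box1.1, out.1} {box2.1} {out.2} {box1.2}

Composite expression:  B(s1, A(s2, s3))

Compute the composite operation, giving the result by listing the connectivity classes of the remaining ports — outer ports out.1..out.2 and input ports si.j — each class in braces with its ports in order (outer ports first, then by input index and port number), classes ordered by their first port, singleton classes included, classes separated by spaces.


{out.1, s1.1, s3.2} {out.2} {s1.2} {s2.1, s2.2, s3.1}


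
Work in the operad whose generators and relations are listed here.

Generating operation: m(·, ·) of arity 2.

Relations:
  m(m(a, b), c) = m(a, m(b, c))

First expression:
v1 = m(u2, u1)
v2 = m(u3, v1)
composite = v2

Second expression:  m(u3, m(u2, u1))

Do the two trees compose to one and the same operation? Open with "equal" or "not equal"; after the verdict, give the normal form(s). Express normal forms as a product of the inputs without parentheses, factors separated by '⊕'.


equal; both compose to u3 ⊕ u2 ⊕ u1


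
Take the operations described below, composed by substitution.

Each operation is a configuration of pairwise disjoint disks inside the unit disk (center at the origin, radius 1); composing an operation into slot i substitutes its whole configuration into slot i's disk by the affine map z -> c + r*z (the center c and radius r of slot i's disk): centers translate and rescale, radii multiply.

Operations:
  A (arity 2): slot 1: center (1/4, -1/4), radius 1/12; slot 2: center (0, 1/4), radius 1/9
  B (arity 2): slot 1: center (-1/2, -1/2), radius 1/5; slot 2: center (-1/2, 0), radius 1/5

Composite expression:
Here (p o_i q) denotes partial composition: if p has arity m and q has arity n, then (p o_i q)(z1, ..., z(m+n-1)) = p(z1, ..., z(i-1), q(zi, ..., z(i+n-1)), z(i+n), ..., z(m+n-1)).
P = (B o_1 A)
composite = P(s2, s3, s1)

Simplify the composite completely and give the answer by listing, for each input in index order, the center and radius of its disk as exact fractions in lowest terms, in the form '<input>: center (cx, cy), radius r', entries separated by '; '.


Follow each s-input down from B: c' goes to c + r*c', radius to r*r'.
s2 passes through 2 substitutions, ending at center (-9/20, -11/20), radius 1/60
s3 passes through 2 substitutions, ending at center (-1/2, -9/20), radius 1/45
s1 passes through 1 substitution, ending at center (-1/2, 0), radius 1/5

s1: center (-1/2, 0), radius 1/5; s2: center (-9/20, -11/20), radius 1/60; s3: center (-1/2, -9/20), radius 1/45


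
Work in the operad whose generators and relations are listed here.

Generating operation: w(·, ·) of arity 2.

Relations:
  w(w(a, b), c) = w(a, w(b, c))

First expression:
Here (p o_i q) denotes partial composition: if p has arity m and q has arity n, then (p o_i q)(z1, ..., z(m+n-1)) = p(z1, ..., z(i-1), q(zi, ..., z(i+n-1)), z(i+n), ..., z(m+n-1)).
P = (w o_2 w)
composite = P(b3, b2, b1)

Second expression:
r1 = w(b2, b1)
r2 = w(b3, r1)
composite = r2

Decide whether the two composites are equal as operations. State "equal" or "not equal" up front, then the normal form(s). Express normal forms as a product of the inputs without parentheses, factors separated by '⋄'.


equal; the common form is b3 ⋄ b2 ⋄ b1

Normal form of the first expression: b3 ⋄ b2 ⋄ b1
Normal form of the second expression: b3 ⋄ b2 ⋄ b1
The normal forms match — equal.


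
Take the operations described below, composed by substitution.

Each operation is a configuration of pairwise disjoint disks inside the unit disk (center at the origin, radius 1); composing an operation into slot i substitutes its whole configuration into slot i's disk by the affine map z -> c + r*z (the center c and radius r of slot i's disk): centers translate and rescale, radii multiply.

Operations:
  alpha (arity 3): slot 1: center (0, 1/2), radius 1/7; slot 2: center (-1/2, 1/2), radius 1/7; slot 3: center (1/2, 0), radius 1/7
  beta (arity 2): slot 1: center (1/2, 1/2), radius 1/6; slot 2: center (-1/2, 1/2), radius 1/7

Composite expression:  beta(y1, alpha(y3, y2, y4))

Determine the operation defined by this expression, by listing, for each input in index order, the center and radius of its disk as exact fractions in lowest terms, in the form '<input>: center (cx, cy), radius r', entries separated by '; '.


y1: center (1/2, 1/2), radius 1/6; y2: center (-4/7, 4/7), radius 1/49; y3: center (-1/2, 4/7), radius 1/49; y4: center (-3/7, 1/2), radius 1/49

Below beta, radii multiply path by path; the y-disk centers shift.
input y1: applying the 1 nested substitution gives center (1/2, 1/2), radius 1/6
input y3: applying the 2 nested substitutions gives center (-1/2, 4/7), radius 1/49
input y2: applying the 2 nested substitutions gives center (-4/7, 4/7), radius 1/49
input y4: applying the 2 nested substitutions gives center (-3/7, 1/2), radius 1/49


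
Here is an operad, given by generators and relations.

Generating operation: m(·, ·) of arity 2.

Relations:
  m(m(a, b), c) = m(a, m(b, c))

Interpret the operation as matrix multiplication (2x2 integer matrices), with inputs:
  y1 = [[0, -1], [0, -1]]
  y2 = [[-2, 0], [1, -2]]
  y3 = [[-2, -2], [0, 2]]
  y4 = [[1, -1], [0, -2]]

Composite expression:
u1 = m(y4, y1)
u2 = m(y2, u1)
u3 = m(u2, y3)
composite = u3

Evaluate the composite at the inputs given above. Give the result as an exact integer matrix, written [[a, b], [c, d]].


m(y4, y1) = [[0, 0], [0, 2]]
m(y2, m(y4, y1)) = [[0, 0], [0, -4]]
m(m(y2, m(y4, y1)), y3) = [[0, 0], [0, -8]]

[[0, 0], [0, -8]]


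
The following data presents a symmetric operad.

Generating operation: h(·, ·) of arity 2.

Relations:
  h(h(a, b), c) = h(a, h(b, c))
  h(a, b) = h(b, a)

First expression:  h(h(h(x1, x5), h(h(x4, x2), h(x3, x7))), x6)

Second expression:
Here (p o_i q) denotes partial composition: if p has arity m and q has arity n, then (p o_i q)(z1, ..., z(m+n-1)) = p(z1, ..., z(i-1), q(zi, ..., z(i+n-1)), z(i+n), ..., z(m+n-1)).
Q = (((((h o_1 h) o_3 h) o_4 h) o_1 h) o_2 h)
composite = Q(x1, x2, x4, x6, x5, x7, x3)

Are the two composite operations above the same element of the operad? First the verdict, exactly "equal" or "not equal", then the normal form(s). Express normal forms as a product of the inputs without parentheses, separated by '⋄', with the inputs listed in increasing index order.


equal; both compose to x1 ⋄ x2 ⋄ x3 ⋄ x4 ⋄ x5 ⋄ x6 ⋄ x7

In normal form, the first expression is x1 ⋄ x2 ⋄ x3 ⋄ x4 ⋄ x5 ⋄ x6 ⋄ x7
In normal form, the second expression is x1 ⋄ x2 ⋄ x3 ⋄ x4 ⋄ x5 ⋄ x6 ⋄ x7
One common form — equal.


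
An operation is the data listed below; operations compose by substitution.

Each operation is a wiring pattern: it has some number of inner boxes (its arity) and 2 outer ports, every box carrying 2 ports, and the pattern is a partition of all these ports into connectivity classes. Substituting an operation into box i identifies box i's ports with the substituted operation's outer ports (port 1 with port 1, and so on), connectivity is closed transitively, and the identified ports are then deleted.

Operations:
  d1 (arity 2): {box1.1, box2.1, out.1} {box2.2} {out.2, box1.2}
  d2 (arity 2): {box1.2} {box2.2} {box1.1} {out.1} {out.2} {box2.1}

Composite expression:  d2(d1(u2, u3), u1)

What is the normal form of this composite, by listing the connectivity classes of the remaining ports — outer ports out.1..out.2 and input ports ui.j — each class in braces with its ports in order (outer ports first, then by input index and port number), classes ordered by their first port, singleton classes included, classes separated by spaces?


Treat the ports identified at d2 as solder joints: merge, then drop.
after d1, the pattern on (u2, u3) reads {out.1, u2.1, u3.1} {out.2, u2.2} {u3.2} (out.j = its outer ports)
after d2, the pattern on (u2, u3, u1) reads {out.1} {out.2} {u1.1} {u1.2} {u2.1, u3.1} {u2.2} {u3.2} (out.j = its outer ports)

{out.1} {out.2} {u1.1} {u1.2} {u2.1, u3.1} {u2.2} {u3.2}


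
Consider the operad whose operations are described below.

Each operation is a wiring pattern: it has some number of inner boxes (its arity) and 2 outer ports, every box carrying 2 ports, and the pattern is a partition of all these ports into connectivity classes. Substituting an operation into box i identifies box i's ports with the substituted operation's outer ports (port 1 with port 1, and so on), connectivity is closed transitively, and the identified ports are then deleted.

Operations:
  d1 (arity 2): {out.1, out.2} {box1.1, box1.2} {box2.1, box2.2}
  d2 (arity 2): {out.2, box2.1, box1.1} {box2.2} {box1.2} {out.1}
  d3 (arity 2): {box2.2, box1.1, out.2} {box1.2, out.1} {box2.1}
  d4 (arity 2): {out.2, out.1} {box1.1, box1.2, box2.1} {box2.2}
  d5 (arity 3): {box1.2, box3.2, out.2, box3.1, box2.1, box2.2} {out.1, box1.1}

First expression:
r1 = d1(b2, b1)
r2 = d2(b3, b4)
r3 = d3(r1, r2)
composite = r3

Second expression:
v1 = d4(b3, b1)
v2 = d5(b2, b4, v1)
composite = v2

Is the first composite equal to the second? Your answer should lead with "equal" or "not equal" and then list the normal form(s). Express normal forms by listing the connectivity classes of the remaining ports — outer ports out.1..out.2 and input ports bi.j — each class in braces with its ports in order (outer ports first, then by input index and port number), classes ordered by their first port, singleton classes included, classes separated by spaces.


not equal; first: {out.1, out.2, b3.1, b4.1} {b1.1, b1.2} {b2.1, b2.2} {b3.2} {b4.2}; second: {out.1, b2.1} {out.2, b2.2, b4.1, b4.2} {b1.1, b3.1, b3.2} {b1.2}

Reducing the first expression gives {out.1, out.2, b3.1, b4.1} {b1.1, b1.2} {b2.1, b2.2} {b3.2} {b4.2}
Reducing the second expression gives {out.1, b2.1} {out.2, b2.2, b4.1, b4.2} {b1.1, b3.1, b3.2} {b1.2}
The forms do not match — not equal.


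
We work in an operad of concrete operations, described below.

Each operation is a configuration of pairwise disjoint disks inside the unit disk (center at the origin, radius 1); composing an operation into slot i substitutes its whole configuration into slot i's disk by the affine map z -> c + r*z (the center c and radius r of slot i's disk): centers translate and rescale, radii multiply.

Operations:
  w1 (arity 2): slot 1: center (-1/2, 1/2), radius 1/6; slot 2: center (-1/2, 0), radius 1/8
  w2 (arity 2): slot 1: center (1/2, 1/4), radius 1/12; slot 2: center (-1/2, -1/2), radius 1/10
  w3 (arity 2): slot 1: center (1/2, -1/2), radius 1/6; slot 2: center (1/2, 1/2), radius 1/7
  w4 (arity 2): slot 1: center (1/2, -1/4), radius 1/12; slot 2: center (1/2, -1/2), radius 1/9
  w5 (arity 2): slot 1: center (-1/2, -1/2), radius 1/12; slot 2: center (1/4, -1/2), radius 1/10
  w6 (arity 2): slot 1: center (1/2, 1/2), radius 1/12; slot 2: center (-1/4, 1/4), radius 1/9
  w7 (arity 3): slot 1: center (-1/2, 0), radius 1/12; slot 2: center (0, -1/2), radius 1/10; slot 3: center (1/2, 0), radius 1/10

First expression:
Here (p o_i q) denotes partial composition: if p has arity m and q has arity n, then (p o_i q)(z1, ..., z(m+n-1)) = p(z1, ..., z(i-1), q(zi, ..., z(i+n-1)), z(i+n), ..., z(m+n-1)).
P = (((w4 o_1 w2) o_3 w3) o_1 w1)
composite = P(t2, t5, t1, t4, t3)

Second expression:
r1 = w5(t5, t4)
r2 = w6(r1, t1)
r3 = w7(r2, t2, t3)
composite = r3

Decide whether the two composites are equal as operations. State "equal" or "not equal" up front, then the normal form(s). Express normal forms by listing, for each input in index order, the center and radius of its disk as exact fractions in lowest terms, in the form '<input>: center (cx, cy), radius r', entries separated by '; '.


not equal: they reduce to t1: center (11/24, -7/24), radius 1/120; t2: center (155/288, -65/288), radius 1/864; t3: center (5/9, -4/9), radius 1/63; t4: center (5/9, -5/9), radius 1/54; t5: center (155/288, -11/48), radius 1/1152 and t1: center (-25/48, 1/48), radius 1/108; t2: center (0, -1/2), radius 1/10; t3: center (1/2, 0), radius 1/10; t4: center (-263/576, 11/288), radius 1/1440; t5: center (-133/288, 11/288), radius 1/1728

In normal form, the first expression is t1: center (11/24, -7/24), radius 1/120; t2: center (155/288, -65/288), radius 1/864; t3: center (5/9, -4/9), radius 1/63; t4: center (5/9, -5/9), radius 1/54; t5: center (155/288, -11/48), radius 1/1152
In normal form, the second expression is t1: center (-25/48, 1/48), radius 1/108; t2: center (0, -1/2), radius 1/10; t3: center (1/2, 0), radius 1/10; t4: center (-263/576, 11/288), radius 1/1440; t5: center (-133/288, 11/288), radius 1/1728
No match — not equal.


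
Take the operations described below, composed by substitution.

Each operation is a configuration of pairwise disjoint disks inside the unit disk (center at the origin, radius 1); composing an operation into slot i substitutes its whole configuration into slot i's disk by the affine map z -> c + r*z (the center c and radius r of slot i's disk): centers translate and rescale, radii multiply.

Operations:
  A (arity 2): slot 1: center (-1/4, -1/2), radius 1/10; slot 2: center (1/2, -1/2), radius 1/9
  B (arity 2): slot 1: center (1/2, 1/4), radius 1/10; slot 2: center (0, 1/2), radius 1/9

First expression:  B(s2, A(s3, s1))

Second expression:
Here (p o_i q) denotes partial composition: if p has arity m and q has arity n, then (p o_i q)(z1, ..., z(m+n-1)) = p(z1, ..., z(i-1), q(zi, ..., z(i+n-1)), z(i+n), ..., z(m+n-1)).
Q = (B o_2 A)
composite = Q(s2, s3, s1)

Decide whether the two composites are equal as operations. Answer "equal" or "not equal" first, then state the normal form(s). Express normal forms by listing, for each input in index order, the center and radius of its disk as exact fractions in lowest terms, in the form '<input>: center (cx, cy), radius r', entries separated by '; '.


equal: each reduces to s1: center (1/18, 4/9), radius 1/81; s2: center (1/2, 1/4), radius 1/10; s3: center (-1/36, 4/9), radius 1/90

Normal form of the first expression: s1: center (1/18, 4/9), radius 1/81; s2: center (1/2, 1/4), radius 1/10; s3: center (-1/36, 4/9), radius 1/90
Normal form of the second expression: s1: center (1/18, 4/9), radius 1/81; s2: center (1/2, 1/4), radius 1/10; s3: center (-1/36, 4/9), radius 1/90
Same normal form: equal.


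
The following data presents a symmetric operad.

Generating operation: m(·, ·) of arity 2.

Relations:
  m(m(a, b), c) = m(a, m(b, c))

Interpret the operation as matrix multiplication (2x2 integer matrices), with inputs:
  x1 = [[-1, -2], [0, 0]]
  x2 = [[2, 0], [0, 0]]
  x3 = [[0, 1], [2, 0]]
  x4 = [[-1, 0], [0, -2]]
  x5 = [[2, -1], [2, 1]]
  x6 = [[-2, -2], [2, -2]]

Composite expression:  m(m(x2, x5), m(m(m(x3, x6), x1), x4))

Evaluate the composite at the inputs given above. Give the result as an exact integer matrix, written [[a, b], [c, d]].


m(x2, x5) = [[4, -2], [0, 0]]
m(x3, x6) = [[2, -2], [-4, -4]]
m(m(x3, x6), x1) = [[-2, -4], [4, 8]]
m(m(m(x3, x6), x1), x4) = [[2, 8], [-4, -16]]
m(m(x2, x5), m(m(m(x3, x6), x1), x4)) = [[16, 64], [0, 0]]

[[16, 64], [0, 0]]


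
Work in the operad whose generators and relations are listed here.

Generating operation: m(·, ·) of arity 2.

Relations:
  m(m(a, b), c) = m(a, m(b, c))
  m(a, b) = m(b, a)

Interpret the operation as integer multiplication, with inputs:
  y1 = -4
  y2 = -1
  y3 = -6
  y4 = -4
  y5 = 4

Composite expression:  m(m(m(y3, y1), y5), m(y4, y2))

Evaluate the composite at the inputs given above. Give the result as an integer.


384


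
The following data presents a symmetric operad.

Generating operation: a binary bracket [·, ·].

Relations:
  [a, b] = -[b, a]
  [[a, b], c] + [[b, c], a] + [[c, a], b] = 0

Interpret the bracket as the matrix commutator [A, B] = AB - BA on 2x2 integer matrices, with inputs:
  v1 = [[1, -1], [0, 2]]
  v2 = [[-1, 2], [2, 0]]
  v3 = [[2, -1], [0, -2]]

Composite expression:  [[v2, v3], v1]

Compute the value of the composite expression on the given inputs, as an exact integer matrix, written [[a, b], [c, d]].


[[8, -11], [-8, -8]]

[v2, v3] = [[2, -7], [8, -2]]
[[v2, v3], v1] = [[8, -11], [-8, -8]]


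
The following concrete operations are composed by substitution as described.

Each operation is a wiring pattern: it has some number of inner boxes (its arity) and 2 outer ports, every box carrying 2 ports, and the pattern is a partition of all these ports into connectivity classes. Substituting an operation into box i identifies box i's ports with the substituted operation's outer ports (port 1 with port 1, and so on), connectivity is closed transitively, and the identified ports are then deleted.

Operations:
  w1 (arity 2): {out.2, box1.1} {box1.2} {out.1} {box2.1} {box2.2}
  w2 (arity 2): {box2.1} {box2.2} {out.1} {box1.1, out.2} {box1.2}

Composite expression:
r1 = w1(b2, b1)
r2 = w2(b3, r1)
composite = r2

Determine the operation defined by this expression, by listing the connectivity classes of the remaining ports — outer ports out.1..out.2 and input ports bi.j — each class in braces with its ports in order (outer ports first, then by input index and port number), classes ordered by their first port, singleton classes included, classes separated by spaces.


{out.1} {out.2, b3.1} {b1.1} {b1.2} {b2.1} {b2.2} {b3.2}


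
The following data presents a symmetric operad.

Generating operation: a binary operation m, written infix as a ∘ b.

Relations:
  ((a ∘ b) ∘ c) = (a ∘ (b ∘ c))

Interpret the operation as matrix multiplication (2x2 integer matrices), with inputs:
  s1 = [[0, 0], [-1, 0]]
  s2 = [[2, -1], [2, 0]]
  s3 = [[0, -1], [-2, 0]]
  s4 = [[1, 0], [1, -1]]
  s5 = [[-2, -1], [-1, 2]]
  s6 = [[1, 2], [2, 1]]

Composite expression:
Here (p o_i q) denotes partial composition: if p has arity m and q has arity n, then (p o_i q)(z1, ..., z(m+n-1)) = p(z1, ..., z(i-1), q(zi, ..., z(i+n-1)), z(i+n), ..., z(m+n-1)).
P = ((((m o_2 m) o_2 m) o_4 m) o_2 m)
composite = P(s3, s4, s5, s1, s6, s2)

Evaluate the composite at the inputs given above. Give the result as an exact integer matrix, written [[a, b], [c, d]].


(s4 ∘ s5) = [[-2, -1], [-1, -3]]
((s4 ∘ s5) ∘ s1) = [[1, 0], [3, 0]]
(s6 ∘ s2) = [[6, -1], [6, -2]]
(((s4 ∘ s5) ∘ s1) ∘ (s6 ∘ s2)) = [[6, -1], [18, -3]]
(s3 ∘ (((s4 ∘ s5) ∘ s1) ∘ (s6 ∘ s2))) = [[-18, 3], [-12, 2]]

[[-18, 3], [-12, 2]]


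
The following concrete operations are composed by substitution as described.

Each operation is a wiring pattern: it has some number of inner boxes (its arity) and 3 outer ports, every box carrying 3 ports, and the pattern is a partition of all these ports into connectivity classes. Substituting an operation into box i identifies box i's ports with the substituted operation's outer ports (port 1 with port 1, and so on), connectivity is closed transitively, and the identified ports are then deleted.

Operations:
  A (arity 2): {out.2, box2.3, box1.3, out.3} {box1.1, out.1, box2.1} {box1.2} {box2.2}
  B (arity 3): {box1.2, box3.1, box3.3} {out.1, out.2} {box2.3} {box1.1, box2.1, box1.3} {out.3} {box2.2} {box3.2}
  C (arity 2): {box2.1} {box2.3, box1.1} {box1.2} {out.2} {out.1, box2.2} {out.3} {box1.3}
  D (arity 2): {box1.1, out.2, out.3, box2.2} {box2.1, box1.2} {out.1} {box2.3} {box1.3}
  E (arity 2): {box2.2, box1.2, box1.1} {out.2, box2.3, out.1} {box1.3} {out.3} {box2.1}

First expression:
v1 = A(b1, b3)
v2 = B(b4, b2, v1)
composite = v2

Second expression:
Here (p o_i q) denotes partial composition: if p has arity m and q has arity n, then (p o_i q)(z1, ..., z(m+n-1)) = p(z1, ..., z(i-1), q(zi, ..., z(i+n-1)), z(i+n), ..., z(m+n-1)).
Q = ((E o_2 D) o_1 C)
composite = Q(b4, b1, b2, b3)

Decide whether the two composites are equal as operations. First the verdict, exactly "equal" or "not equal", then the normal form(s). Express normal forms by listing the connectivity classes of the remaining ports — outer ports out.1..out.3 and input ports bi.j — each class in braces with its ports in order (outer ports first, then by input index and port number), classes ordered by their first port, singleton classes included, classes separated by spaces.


not equal: they reduce to {out.1, out.2} {out.3} {b1.1, b1.3, b3.1, b3.3, b4.2} {b1.2} {b2.1, b4.1, b4.3} {b2.2} {b2.3} {b3.2} and {out.1, out.2, b1.2, b2.1, b3.2} {out.3} {b1.1} {b1.3, b4.1} {b2.2, b3.1} {b2.3} {b3.3} {b4.2} {b4.3}

The first expression, normalized: {out.1, out.2} {out.3} {b1.1, b1.3, b3.1, b3.3, b4.2} {b1.2} {b2.1, b4.1, b4.3} {b2.2} {b2.3} {b3.2}
The second expression, normalized: {out.1, out.2, b1.2, b2.1, b3.2} {out.3} {b1.1} {b1.3, b4.1} {b2.2, b3.1} {b2.3} {b3.3} {b4.2} {b4.3}
The forms do not match — not equal.


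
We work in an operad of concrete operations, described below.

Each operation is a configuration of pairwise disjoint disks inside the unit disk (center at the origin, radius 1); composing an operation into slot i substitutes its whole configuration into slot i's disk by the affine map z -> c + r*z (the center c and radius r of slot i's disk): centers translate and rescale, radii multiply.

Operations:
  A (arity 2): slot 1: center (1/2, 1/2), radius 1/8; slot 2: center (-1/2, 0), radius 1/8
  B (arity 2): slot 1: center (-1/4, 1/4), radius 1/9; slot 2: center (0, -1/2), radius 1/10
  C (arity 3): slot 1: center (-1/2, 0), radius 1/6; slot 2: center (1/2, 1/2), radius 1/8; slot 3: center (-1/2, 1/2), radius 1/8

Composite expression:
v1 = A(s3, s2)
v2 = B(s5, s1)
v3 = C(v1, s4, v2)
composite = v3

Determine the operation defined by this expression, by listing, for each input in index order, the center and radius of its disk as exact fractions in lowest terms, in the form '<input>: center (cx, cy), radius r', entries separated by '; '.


Only the slot chain above each s matters under C; compose those maps.
tracing s3 down its 2-map path: center (-5/12, 1/12), radius 1/48
tracing s2 down its 2-map path: center (-7/12, 0), radius 1/48
tracing s4 down its 1-map path: center (1/2, 1/2), radius 1/8
tracing s5 down its 2-map path: center (-17/32, 17/32), radius 1/72
tracing s1 down its 2-map path: center (-1/2, 7/16), radius 1/80

s1: center (-1/2, 7/16), radius 1/80; s2: center (-7/12, 0), radius 1/48; s3: center (-5/12, 1/12), radius 1/48; s4: center (1/2, 1/2), radius 1/8; s5: center (-17/32, 17/32), radius 1/72


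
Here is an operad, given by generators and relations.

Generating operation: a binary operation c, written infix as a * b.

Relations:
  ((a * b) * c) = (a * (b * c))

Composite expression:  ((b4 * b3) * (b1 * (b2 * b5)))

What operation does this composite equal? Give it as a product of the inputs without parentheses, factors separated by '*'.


b4 * b3 * b1 * b2 * b5


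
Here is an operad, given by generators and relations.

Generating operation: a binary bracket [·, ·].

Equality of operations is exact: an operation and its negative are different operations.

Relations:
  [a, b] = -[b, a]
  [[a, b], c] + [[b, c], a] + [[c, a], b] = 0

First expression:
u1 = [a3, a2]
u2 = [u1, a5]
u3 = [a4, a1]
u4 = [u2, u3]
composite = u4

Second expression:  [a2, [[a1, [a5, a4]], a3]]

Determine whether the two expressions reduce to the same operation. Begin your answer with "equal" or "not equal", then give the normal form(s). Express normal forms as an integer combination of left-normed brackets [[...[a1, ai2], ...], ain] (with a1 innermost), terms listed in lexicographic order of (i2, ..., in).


Reducing the first expression gives -[[[[a1, a4], a2], a3], a5] + [[[[a1, a4], a3], a2], a5] + [[[[a1, a4], a5], a2], a3] - [[[[a1, a4], a5], a3], a2]
Reducing the second expression gives [[[[a1, a4], a5], a3], a2] - [[[[a1, a5], a4], a3], a2]
They disagree, so not equal.

not equal; the first gives -[[[[a1, a4], a2], a3], a5] + [[[[a1, a4], a3], a2], a5] + [[[[a1, a4], a5], a2], a3] - [[[[a1, a4], a5], a3], a2] and the second [[[[a1, a4], a5], a3], a2] - [[[[a1, a5], a4], a3], a2]


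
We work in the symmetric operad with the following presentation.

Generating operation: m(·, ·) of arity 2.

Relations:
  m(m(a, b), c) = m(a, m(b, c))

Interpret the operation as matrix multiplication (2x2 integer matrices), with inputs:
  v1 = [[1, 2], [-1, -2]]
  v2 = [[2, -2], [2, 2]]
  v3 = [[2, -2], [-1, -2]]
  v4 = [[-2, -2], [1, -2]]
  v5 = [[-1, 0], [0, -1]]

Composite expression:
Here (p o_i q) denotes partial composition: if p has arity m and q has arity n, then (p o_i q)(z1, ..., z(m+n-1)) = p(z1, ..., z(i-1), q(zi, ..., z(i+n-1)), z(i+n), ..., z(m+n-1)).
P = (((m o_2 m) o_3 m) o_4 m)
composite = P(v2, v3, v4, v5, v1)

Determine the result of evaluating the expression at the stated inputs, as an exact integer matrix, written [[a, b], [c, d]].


m(v5, v1) = [[-1, -2], [1, 2]]
m(v4, m(v5, v1)) = [[0, 0], [-3, -6]]
m(v3, m(v4, m(v5, v1))) = [[6, 12], [6, 12]]
m(v2, m(v3, m(v4, m(v5, v1)))) = [[0, 0], [24, 48]]

[[0, 0], [24, 48]]


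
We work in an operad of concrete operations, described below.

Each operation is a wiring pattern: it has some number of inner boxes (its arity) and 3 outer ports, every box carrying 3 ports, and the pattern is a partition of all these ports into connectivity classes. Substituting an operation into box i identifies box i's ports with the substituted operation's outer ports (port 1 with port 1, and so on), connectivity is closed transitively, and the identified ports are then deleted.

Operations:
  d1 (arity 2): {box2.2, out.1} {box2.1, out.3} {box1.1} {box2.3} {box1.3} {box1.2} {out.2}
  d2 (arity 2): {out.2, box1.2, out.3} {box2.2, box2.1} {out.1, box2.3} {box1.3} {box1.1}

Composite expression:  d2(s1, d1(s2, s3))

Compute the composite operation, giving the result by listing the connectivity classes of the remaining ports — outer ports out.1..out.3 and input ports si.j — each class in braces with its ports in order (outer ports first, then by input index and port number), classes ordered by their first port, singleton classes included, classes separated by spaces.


Two ports join when wires chain via d2-identified ports.
through d1, on inputs (s2, s3): {out.1, s3.2} {out.2} {out.3, s3.1} {s2.1} {s2.2} {s2.3} {s3.3} (out.j = stage outer ports)
through d2, on inputs (s1, s2, s3): {out.1, s3.1} {out.2, out.3, s1.2} {s1.1} {s1.3} {s2.1} {s2.2} {s2.3} {s3.2} {s3.3} (out.j = stage outer ports)

{out.1, s3.1} {out.2, out.3, s1.2} {s1.1} {s1.3} {s2.1} {s2.2} {s2.3} {s3.2} {s3.3}


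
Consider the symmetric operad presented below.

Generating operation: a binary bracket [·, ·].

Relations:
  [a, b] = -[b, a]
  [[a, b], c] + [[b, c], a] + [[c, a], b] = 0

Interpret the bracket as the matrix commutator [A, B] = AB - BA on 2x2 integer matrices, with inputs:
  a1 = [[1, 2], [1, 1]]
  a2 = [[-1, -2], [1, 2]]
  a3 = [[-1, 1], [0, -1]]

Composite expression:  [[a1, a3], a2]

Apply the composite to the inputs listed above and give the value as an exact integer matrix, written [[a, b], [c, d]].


[a1, a3] = [[-1, 0], [0, 1]]
[[a1, a3], a2] = [[0, 4], [2, 0]]

[[0, 4], [2, 0]]


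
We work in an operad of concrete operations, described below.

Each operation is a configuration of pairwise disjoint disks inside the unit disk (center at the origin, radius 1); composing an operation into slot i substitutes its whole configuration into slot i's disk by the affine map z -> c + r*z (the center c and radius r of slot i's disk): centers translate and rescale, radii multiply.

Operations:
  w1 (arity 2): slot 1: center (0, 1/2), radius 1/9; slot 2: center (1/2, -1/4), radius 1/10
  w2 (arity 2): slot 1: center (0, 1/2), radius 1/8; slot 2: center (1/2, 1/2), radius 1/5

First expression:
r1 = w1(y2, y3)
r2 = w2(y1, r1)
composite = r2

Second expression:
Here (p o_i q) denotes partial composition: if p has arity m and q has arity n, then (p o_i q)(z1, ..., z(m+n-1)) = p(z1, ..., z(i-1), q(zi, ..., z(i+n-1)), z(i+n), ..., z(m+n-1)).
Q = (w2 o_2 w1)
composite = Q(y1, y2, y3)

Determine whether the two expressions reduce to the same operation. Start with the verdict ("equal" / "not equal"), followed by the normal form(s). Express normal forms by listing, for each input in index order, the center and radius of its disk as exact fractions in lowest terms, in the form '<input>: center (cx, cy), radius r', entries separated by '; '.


The first expression reduces to y1: center (0, 1/2), radius 1/8; y2: center (1/2, 3/5), radius 1/45; y3: center (3/5, 9/20), radius 1/50
The second expression reduces to y1: center (0, 1/2), radius 1/8; y2: center (1/2, 3/5), radius 1/45; y3: center (3/5, 9/20), radius 1/50
The normal forms match — equal.

equal — both sides give y1: center (0, 1/2), radius 1/8; y2: center (1/2, 3/5), radius 1/45; y3: center (3/5, 9/20), radius 1/50


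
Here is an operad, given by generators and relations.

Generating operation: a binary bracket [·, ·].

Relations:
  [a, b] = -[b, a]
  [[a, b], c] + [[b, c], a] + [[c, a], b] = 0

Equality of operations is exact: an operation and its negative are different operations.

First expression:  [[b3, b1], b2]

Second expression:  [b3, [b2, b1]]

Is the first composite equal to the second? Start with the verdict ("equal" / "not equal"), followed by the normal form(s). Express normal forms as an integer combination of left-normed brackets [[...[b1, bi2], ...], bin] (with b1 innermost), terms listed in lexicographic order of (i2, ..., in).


Normal form of the first expression: -[[b1, b3], b2]
Normal form of the second expression: [[b1, b2], b3]
Distinct normal forms: not equal.

not equal; the first gives -[[b1, b3], b2] and the second [[b1, b2], b3]


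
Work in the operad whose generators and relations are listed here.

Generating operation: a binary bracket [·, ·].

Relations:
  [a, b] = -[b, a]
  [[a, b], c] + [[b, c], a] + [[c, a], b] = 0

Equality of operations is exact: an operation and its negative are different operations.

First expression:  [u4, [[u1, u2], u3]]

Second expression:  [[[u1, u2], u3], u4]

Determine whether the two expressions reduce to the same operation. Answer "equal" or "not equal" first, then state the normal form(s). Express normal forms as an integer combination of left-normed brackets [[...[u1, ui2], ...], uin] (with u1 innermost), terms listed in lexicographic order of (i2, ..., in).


The first expression reduces to -[[[u1, u2], u3], u4]
The second expression reduces to [[[u1, u2], u3], u4]
They disagree, so not equal.

not equal; first: -[[[u1, u2], u3], u4]; second: [[[u1, u2], u3], u4]


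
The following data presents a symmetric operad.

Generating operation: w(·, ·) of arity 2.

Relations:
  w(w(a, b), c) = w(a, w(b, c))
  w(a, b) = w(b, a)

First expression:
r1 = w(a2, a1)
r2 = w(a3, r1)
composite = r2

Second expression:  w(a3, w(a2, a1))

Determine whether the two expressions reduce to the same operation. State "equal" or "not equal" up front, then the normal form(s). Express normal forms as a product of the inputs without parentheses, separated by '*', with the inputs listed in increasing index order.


equal: each reduces to a1 * a2 * a3

The first composite normalizes to a1 * a2 * a3
The second composite normalizes to a1 * a2 * a3
The normal forms match — equal.


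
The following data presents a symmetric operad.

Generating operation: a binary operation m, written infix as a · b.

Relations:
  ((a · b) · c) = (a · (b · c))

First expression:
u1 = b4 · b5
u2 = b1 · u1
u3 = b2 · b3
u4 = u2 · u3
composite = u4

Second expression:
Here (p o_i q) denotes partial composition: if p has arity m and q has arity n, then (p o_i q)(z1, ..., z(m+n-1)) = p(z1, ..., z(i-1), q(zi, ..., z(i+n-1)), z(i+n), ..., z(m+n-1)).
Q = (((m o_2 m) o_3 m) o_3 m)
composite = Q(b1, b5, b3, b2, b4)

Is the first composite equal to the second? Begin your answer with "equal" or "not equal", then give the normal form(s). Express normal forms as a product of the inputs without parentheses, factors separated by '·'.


The first expression, normalized: b1 · b4 · b5 · b2 · b3
The second expression, normalized: b1 · b5 · b3 · b2 · b4
Distinct normal forms: not equal.

not equal: they reduce to b1 · b4 · b5 · b2 · b3 and b1 · b5 · b3 · b2 · b4


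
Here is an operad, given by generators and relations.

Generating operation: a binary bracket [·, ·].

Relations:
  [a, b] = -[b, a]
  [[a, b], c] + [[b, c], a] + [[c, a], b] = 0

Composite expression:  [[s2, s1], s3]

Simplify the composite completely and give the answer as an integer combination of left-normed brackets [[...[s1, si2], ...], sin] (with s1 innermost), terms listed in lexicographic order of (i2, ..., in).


-[[s1, s2], s3]

In the tensor algebra, words opening s1 carry the s1-anchored form.
Composite bracket: [[s2, s1], s3]
Each bracket splits as ab - ba, giving 4 signed words (2^2 = 4).
Words beginning with s1 determine it all:
  the word s1s2s3 carries sign -1 and contributes -[[s1, s2], s3]


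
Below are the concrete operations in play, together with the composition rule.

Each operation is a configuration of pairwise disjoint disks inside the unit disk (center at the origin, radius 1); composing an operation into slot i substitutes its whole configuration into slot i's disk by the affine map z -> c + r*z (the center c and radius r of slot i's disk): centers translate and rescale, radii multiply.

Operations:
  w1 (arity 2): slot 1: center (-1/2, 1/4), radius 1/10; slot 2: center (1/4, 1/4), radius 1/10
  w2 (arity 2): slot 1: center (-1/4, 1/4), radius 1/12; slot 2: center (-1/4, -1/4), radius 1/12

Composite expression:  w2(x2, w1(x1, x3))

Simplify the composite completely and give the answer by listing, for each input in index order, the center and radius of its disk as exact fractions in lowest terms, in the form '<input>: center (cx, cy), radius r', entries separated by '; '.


x1: center (-7/24, -11/48), radius 1/120; x2: center (-1/4, 1/4), radius 1/12; x3: center (-11/48, -11/48), radius 1/120

Below w2, radii multiply path by path; the x-disk centers shift.
input x2: composing its 1 substitution step yields center (-1/4, 1/4), radius 1/12
input x1: composing its 2 substitution steps yields center (-7/24, -11/48), radius 1/120
input x3: composing its 2 substitution steps yields center (-11/48, -11/48), radius 1/120


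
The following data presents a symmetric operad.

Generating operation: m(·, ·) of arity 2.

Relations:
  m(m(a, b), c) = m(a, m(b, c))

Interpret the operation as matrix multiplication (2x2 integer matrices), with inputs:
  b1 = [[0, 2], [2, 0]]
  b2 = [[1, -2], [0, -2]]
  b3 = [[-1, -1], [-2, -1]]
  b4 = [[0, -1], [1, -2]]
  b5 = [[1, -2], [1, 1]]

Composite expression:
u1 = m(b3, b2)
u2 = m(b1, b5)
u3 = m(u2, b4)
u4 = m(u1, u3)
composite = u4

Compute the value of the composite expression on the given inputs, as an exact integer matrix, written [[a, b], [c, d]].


[[-18, 30], [-28, 48]]

m(b3, b2) = [[-1, 4], [-2, 6]]
m(b1, b5) = [[2, 2], [2, -4]]
m(m(b1, b5), b4) = [[2, -6], [-4, 6]]
m(m(b3, b2), m(m(b1, b5), b4)) = [[-18, 30], [-28, 48]]


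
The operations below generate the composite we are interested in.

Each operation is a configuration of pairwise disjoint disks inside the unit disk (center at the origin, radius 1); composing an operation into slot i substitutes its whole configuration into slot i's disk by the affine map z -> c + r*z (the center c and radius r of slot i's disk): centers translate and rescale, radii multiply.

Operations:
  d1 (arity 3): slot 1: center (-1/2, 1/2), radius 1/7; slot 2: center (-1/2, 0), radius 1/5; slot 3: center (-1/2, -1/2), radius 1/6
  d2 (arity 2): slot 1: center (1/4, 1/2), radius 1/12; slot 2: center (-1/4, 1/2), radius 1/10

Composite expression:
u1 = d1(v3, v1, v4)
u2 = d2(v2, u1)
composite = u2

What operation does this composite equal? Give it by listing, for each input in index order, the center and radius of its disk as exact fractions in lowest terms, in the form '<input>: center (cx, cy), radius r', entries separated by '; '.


v1: center (-3/10, 1/2), radius 1/50; v2: center (1/4, 1/2), radius 1/12; v3: center (-3/10, 11/20), radius 1/70; v4: center (-3/10, 9/20), radius 1/60

Each v-disk chains the slot maps above it in d2; radii multiply.
tracing v2 down its 1-map path: center (1/4, 1/2), radius 1/12
tracing v3 down its 2-map path: center (-3/10, 11/20), radius 1/70
tracing v1 down its 2-map path: center (-3/10, 1/2), radius 1/50
tracing v4 down its 2-map path: center (-3/10, 9/20), radius 1/60
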